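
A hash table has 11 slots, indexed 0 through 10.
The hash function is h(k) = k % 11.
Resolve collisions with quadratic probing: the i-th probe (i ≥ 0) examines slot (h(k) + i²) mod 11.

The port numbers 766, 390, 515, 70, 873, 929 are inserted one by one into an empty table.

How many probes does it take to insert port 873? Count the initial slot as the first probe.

3

766 hashes to 7; slot 7 is free -> place at 7.
390 hashes to 5; slot 5 is free -> place at 5.
515 hashes to 9; slot 9 is free -> place at 9.
70 hashes to 4; slot 4 is free -> place at 4.
873 hashes to 4; 4,5 taken -> place at 8.
929 hashes to 5; 5 taken -> place at 6.
Table: [., ., ., ., 70, 390, 929, 766, 873, 515, .]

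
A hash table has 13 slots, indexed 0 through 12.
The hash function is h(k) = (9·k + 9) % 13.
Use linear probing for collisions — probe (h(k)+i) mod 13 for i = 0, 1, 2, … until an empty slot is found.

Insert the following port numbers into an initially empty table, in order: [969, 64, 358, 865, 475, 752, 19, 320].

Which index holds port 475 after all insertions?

10

969 hashes to 7; slot 7 is free -> place at 7.
64 hashes to 0; slot 0 is free -> place at 0.
358 hashes to 7; 7 taken -> place at 8.
865 hashes to 7; 7,8 taken -> place at 9.
475 hashes to 7; 7,8,9 taken -> place at 10.
752 hashes to 4; slot 4 is free -> place at 4.
19 hashes to 11; slot 11 is free -> place at 11.
320 hashes to 3; slot 3 is free -> place at 3.
Table: [64, —, —, 320, 752, —, —, 969, 358, 865, 475, 19, —]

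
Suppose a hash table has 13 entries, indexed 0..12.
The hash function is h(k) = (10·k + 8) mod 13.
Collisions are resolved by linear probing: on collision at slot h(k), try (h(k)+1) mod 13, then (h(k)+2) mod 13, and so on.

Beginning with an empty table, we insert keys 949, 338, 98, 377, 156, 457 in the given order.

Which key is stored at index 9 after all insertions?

338

949 hashes to 8; slot 8 is free => place at 8.
338 hashes to 8; 8 taken => place at 9.
98 hashes to 0; slot 0 is free => place at 0.
377 hashes to 8; 8,9 taken => place at 10.
156 hashes to 8; 8,9,10 taken => place at 11.
457 hashes to 2; slot 2 is free => place at 2.
Table: [98, ., 457, ., ., ., ., ., 949, 338, 377, 156, .]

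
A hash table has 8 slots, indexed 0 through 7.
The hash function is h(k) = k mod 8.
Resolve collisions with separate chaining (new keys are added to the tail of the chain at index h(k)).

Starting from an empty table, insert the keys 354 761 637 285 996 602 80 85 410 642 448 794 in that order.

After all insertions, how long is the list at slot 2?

354 → bucket 2
761 → bucket 1
637 → bucket 5
285 → bucket 5 (collision)
996 → bucket 4
602 → bucket 2 (collision)
80 → bucket 0
85 → bucket 5 (collision)
410 → bucket 2 (collision)
642 → bucket 2 (collision)
448 → bucket 0 (collision)
794 → bucket 2 (collision)
Final buckets:
0: 80 -> 448
1: 761
2: 354 -> 602 -> 410 -> 642 -> 794
3: -
4: 996
5: 637 -> 285 -> 85
6: -
7: -

5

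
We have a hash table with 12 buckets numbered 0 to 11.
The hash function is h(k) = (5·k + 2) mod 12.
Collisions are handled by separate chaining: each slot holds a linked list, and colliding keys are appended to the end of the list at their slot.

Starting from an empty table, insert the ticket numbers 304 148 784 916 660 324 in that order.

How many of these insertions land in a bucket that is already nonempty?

304 → bucket 10
148 → bucket 10 (collision)
784 → bucket 10 (collision)
916 → bucket 10 (collision)
660 → bucket 2
324 → bucket 2 (collision)
Final buckets:
0: .
1: .
2: 660 -> 324
3: .
4: .
5: .
6: .
7: .
8: .
9: .
10: 304 -> 148 -> 784 -> 916
11: .

4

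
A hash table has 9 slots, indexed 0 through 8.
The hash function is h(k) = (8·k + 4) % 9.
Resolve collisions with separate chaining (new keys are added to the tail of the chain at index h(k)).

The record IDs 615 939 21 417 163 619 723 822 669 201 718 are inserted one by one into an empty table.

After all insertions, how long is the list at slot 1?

Insert 615: h=1, bucket 1 empty → new chain.
Insert 939: h=1, bucket 1 nonempty → append to chain.
Insert 21: h=1, bucket 1 nonempty → append to chain.
Insert 417: h=1, bucket 1 nonempty → append to chain.
Insert 163: h=3, bucket 3 empty → new chain.
Insert 619: h=6, bucket 6 empty → new chain.
Insert 723: h=1, bucket 1 nonempty → append to chain.
Insert 822: h=1, bucket 1 nonempty → append to chain.
Insert 669: h=1, bucket 1 nonempty → append to chain.
Insert 201: h=1, bucket 1 nonempty → append to chain.
Insert 718: h=6, bucket 6 nonempty → append to chain.
Final buckets:
0: ∅
1: 615 -> 939 -> 21 -> 417 -> 723 -> 822 -> 669 -> 201
2: ∅
3: 163
4: ∅
5: ∅
6: 619 -> 718
7: ∅
8: ∅

8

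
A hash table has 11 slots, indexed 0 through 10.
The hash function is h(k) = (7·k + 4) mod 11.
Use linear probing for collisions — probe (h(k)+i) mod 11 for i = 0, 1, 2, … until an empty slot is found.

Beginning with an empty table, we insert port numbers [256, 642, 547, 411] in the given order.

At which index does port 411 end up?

256 hashes to 3; slot 3 is free → place at 3.
642 hashes to 10; slot 10 is free → place at 10.
547 hashes to 5; slot 5 is free → place at 5.
411 hashes to 10; 10 taken → place at 0.
Table: [411, _, _, 256, _, 547, _, _, _, _, 642]

0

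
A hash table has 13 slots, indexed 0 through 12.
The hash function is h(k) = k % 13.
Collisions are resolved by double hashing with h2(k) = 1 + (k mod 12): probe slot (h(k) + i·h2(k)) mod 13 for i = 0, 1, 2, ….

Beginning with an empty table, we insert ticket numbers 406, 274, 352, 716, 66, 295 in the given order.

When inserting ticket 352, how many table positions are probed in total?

2

406: h=3 -> slot 3
274: h=1 -> slot 1
352: h=1, h2=5, probe 1,6 -> slot 6
716: h=1, h2=9, probe 1,10 -> slot 10
66: h=1, h2=7, probe 1,8 -> slot 8
295: h=9 -> slot 9
Table: [-, 274, -, 406, -, -, 352, -, 66, 295, 716, -, -]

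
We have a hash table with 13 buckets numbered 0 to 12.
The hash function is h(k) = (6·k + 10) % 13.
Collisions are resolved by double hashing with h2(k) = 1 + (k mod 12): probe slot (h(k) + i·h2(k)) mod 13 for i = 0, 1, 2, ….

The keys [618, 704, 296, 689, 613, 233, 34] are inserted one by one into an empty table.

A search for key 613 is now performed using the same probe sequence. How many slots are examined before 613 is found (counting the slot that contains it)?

618: h=0 -> slot 0
704: h=9 -> slot 9
296: h=5 -> slot 5
689: h=10 -> slot 10
613: h=9, h2=2, probe 9,11 -> slot 11
233: h=4 -> slot 4
34: h=6 -> slot 6
Table: [618, _, _, _, 233, 296, 34, _, _, 704, 689, 613, _]
Lookup 613: h=9, h2=2, probe 9,11 → found at 11.

2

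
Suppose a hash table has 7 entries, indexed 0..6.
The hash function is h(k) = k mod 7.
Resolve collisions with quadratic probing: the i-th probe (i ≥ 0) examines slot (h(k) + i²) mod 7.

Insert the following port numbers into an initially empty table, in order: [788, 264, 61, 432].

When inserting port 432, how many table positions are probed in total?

3

788: h=4 → slot 4
264: h=5 → slot 5
61: h=5, probe 5,6 → slot 6
432: h=5, probe 5,6,2 → slot 2
Table: [—, —, 432, —, 788, 264, 61]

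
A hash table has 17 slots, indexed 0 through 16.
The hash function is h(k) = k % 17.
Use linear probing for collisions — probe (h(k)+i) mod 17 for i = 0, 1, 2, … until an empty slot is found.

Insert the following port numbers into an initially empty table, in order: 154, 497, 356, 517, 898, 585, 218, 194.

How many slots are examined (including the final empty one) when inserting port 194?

154: h=1 -> slot 1
497: h=4 -> slot 4
356: h=16 -> slot 16
517: h=7 -> slot 7
898: h=14 -> slot 14
585: h=7, probe 7,8 -> slot 8
218: h=14, probe 14,15 -> slot 15
194: h=7, probe 7,8,9 -> slot 9
Table: [—, 154, —, —, 497, —, —, 517, 585, 194, —, —, —, —, 898, 218, 356]

3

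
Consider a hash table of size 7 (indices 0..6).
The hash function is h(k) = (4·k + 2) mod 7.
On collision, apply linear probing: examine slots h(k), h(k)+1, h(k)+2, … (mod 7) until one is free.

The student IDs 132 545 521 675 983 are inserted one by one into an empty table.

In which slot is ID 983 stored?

132: h=5 → slot 5
545: h=5, probe 5,6 → slot 6
521: h=0 → slot 0
675: h=0, probe 0,1 → slot 1
983: h=0, probe 0,1,2 → slot 2
Table: [521, 675, 983, ∅, ∅, 132, 545]

2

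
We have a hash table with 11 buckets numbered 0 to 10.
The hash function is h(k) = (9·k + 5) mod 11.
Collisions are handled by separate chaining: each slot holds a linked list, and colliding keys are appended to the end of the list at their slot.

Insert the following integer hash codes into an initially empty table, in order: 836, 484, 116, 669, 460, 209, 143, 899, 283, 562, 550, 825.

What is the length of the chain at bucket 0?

2

836 → bucket 5
484 → bucket 5 (collision)
116 → bucket 4
669 → bucket 9
460 → bucket 9 (collision)
209 → bucket 5 (collision)
143 → bucket 5 (collision)
899 → bucket 0
283 → bucket 0 (collision)
562 → bucket 3
550 → bucket 5 (collision)
825 → bucket 5 (collision)
Final buckets:
0: 899 -> 283
1: -
2: -
3: 562
4: 116
5: 836 -> 484 -> 209 -> 143 -> 550 -> 825
6: -
7: -
8: -
9: 669 -> 460
10: -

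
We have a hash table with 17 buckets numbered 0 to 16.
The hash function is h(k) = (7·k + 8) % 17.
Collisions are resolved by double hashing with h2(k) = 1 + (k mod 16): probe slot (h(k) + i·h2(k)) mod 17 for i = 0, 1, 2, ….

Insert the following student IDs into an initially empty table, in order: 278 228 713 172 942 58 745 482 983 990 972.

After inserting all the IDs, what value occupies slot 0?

Insert 278: h=16, slot 16 empty -> index 16.
Insert 228: h=6, slot 6 empty -> index 6.
Insert 713: h=1, slot 1 empty -> index 1.
Insert 172: h=5, slot 5 empty -> index 5.
Insert 942: h=6, h2=15, slot 6 occupied -> index 4.
Insert 58: h=6, h2=11, slot 6 occupied -> index 0.
Insert 745: h=4, h2=10, slot 4 occupied -> index 14.
Insert 482: h=16, h2=3, slot 16 occupied -> index 2.
Insert 983: h=4, h2=8, slot 4 occupied -> index 12.
Insert 990: h=2, h2=15, slots 2,0 occupied -> index 15.
Insert 972: h=12, h2=13, slot 12 occupied -> index 8.
Table: [58, 713, 482, -, 942, 172, 228, -, 972, -, -, -, 983, -, 745, 990, 278]

58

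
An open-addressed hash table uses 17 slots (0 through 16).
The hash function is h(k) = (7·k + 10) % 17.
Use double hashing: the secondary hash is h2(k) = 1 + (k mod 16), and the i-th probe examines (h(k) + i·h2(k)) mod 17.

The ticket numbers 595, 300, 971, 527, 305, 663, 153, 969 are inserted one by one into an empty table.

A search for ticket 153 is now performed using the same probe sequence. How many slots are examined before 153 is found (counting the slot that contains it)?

595 hashes to 10; slot 10 is free => place at 10.
300 hashes to 2; slot 2 is free => place at 2.
971 hashes to 7; slot 7 is free => place at 7.
527 hashes to 10, h2=16; 10 taken => place at 9.
305 hashes to 3; slot 3 is free => place at 3.
663 hashes to 10, h2=8; 10 taken => place at 1.
153 hashes to 10, h2=10; 10,3 taken => place at 13.
969 hashes to 10, h2=10; 10,3,13 taken => place at 6.
Table: [_, 663, 300, 305, _, _, 969, 971, _, 527, 595, _, _, 153, _, _, _]
Lookup 153: h=10, h2=10, probe 10,3,13 → found at 13.

3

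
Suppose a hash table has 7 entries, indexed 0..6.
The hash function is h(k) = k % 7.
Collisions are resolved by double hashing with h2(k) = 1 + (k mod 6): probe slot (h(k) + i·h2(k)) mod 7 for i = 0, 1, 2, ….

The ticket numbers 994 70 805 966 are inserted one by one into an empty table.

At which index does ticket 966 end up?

1

994 hashes to 0; slot 0 is free → place at 0.
70 hashes to 0, h2=5; 0 taken → place at 5.
805 hashes to 0, h2=2; 0 taken → place at 2.
966 hashes to 0, h2=1; 0 taken → place at 1.
Table: [994, 966, 805, ., ., 70, .]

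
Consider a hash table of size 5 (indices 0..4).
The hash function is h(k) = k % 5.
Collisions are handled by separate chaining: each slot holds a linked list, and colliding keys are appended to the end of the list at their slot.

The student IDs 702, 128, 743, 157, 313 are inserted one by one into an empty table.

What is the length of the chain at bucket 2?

2

702 -> bucket 2
128 -> bucket 3
743 -> bucket 3 (collision)
157 -> bucket 2 (collision)
313 -> bucket 3 (collision)
Final buckets:
0: —
1: —
2: 702 -> 157
3: 128 -> 743 -> 313
4: —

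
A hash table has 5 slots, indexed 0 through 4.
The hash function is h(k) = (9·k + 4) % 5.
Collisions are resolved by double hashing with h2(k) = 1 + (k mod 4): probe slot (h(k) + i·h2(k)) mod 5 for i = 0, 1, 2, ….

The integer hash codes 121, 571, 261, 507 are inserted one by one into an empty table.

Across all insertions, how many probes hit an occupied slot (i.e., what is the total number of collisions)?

3

Insert 121: h=3, slot 3 empty → index 3.
Insert 571: h=3, h2=4, slot 3 occupied → index 2.
Insert 261: h=3, h2=2, slot 3 occupied → index 0.
Insert 507: h=2, h2=4, slot 2 occupied → index 1.
Table: [261, 507, 571, 121, -]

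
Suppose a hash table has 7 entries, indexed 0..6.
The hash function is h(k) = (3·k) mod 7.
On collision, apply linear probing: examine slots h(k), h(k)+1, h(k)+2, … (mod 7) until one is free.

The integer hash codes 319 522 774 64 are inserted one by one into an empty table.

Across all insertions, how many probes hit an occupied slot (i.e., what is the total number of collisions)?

3

319 hashes to 5; slot 5 is free -> place at 5.
522 hashes to 5; 5 taken -> place at 6.
774 hashes to 5; 5,6 taken -> place at 0.
64 hashes to 3; slot 3 is free -> place at 3.
Table: [774, ∅, ∅, 64, ∅, 319, 522]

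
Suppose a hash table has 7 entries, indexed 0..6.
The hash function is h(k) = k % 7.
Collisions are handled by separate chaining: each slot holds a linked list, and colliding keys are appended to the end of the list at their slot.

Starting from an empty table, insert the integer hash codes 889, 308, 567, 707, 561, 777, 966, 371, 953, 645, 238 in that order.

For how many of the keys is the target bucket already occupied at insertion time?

889 → bucket 0
308 → bucket 0 (collision)
567 → bucket 0 (collision)
707 → bucket 0 (collision)
561 → bucket 1
777 → bucket 0 (collision)
966 → bucket 0 (collision)
371 → bucket 0 (collision)
953 → bucket 1 (collision)
645 → bucket 1 (collision)
238 → bucket 0 (collision)
Final buckets:
0: 889 -> 308 -> 567 -> 707 -> 777 -> 966 -> 371 -> 238
1: 561 -> 953 -> 645
2: —
3: —
4: —
5: —
6: —

9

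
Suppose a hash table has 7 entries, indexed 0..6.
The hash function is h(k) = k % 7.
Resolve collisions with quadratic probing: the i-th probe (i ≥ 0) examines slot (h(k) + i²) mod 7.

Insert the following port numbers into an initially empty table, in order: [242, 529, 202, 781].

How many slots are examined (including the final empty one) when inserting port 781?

242 hashes to 4; slot 4 is free => place at 4.
529 hashes to 4; 4 taken => place at 5.
202 hashes to 6; slot 6 is free => place at 6.
781 hashes to 4; 4,5 taken => place at 1.
Table: [_, 781, _, _, 242, 529, 202]

3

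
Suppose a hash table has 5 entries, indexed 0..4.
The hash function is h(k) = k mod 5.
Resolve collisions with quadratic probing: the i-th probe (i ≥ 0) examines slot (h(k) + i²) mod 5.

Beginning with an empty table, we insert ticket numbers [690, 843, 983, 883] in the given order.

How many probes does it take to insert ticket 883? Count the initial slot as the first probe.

3

690 hashes to 0; slot 0 is free => place at 0.
843 hashes to 3; slot 3 is free => place at 3.
983 hashes to 3; 3 taken => place at 4.
883 hashes to 3; 3,4 taken => place at 2.
Table: [690, _, 883, 843, 983]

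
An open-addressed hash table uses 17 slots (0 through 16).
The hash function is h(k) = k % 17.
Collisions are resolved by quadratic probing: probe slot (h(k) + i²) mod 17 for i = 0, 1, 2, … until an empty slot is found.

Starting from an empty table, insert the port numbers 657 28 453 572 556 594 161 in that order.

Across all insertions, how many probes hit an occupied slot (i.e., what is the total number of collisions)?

657 hashes to 11; slot 11 is free → place at 11.
28 hashes to 11; 11 taken → place at 12.
453 hashes to 11; 11,12 taken → place at 15.
572 hashes to 11; 11,12,15 taken → place at 3.
556 hashes to 12; 12 taken → place at 13.
594 hashes to 16; slot 16 is free → place at 16.
161 hashes to 8; slot 8 is free → place at 8.
Table: [∅, ∅, ∅, 572, ∅, ∅, ∅, ∅, 161, ∅, ∅, 657, 28, 556, ∅, 453, 594]

7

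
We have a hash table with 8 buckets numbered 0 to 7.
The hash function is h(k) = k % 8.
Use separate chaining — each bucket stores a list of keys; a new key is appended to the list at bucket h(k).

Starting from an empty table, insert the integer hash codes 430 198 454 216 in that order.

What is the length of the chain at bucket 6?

3

430 → bucket 6
198 → bucket 6 (collision)
454 → bucket 6 (collision)
216 → bucket 0
Final buckets:
0: 216
1: —
2: —
3: —
4: —
5: —
6: 430 -> 198 -> 454
7: —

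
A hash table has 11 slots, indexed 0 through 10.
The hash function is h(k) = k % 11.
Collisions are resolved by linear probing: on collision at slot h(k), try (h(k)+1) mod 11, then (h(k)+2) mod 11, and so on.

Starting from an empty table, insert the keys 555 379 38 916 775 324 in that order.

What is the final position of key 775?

555 hashes to 5; slot 5 is free => place at 5.
379 hashes to 5; 5 taken => place at 6.
38 hashes to 5; 5,6 taken => place at 7.
916 hashes to 3; slot 3 is free => place at 3.
775 hashes to 5; 5,6,7 taken => place at 8.
324 hashes to 5; 5,6,7,8 taken => place at 9.
Table: [—, —, —, 916, —, 555, 379, 38, 775, 324, —]

8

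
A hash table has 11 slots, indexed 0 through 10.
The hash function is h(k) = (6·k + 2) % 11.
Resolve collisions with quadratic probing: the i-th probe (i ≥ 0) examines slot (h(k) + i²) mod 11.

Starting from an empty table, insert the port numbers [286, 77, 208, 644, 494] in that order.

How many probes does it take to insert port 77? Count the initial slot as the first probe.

2

Insert 286: h=2, slot 2 empty => index 2.
Insert 77: h=2, slot 2 occupied => index 3.
Insert 208: h=7, slot 7 empty => index 7.
Insert 644: h=5, slot 5 empty => index 5.
Insert 494: h=7, slot 7 occupied => index 8.
Table: [∅, ∅, 286, 77, ∅, 644, ∅, 208, 494, ∅, ∅]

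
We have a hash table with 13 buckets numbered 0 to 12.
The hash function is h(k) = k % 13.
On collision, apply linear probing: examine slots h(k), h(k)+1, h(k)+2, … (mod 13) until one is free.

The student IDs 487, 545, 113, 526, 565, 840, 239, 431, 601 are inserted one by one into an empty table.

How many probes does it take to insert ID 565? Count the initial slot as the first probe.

487: h=6 → slot 6
545: h=12 → slot 12
113: h=9 → slot 9
526: h=6, probe 6,7 → slot 7
565: h=6, probe 6,7,8 → slot 8
840: h=8, probe 8,9,10 → slot 10
239: h=5 → slot 5
431: h=2 → slot 2
601: h=3 → slot 3
Table: [-, -, 431, 601, -, 239, 487, 526, 565, 113, 840, -, 545]

3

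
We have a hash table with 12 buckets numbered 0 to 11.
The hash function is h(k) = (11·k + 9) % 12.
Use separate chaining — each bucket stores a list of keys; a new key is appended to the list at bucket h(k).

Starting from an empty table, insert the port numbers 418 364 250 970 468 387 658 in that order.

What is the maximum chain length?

Insert 418: h=11, bucket 11 empty → new chain.
Insert 364: h=5, bucket 5 empty → new chain.
Insert 250: h=11, bucket 11 nonempty → append to chain.
Insert 970: h=11, bucket 11 nonempty → append to chain.
Insert 468: h=9, bucket 9 empty → new chain.
Insert 387: h=6, bucket 6 empty → new chain.
Insert 658: h=11, bucket 11 nonempty → append to chain.
Final buckets:
0: —
1: —
2: —
3: —
4: —
5: 364
6: 387
7: —
8: —
9: 468
10: —
11: 418 -> 250 -> 970 -> 658

4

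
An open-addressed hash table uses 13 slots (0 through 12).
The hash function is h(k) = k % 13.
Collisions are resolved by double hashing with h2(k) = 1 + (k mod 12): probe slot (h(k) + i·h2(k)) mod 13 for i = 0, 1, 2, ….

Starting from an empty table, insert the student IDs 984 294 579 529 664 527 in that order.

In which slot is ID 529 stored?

Insert 984: h=9, slot 9 empty -> index 9.
Insert 294: h=8, slot 8 empty -> index 8.
Insert 579: h=7, slot 7 empty -> index 7.
Insert 529: h=9, h2=2, slot 9 occupied -> index 11.
Insert 664: h=1, slot 1 empty -> index 1.
Insert 527: h=7, h2=12, slot 7 occupied -> index 6.
Table: [., 664, ., ., ., ., 527, 579, 294, 984, ., 529, .]

11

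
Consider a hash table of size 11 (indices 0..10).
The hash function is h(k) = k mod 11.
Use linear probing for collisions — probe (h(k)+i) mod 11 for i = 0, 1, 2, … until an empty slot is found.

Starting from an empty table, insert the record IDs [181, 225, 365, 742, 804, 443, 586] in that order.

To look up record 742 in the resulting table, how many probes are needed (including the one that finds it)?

3

181: h=5 => slot 5
225: h=5, probe 5,6 => slot 6
365: h=2 => slot 2
742: h=5, probe 5,6,7 => slot 7
804: h=1 => slot 1
443: h=3 => slot 3
586: h=3, probe 3,4 => slot 4
Table: [∅, 804, 365, 443, 586, 181, 225, 742, ∅, ∅, ∅]
Lookup 742: h=5, probe 5,6,7 → found at 7.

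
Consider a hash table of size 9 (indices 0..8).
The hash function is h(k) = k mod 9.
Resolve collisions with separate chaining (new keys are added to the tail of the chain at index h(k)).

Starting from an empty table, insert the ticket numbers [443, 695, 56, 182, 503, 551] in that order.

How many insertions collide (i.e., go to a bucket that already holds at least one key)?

443 → bucket 2
695 → bucket 2 (collision)
56 → bucket 2 (collision)
182 → bucket 2 (collision)
503 → bucket 8
551 → bucket 2 (collision)
Final buckets:
0: -
1: -
2: 443 -> 695 -> 56 -> 182 -> 551
3: -
4: -
5: -
6: -
7: -
8: 503

4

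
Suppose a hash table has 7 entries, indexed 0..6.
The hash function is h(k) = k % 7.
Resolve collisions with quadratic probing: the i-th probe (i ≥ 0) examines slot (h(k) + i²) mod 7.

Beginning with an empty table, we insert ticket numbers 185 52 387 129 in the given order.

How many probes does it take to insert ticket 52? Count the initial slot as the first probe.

185: h=3 → slot 3
52: h=3, probe 3,4 → slot 4
387: h=2 → slot 2
129: h=3, probe 3,4,0 → slot 0
Table: [129, -, 387, 185, 52, -, -]

2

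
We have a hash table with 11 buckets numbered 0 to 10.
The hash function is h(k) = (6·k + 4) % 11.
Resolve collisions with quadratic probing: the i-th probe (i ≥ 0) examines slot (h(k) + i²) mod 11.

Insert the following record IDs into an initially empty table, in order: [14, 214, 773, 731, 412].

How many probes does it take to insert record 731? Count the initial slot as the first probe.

14: h=0 → slot 0
214: h=1 → slot 1
773: h=0, probe 0,1,4 → slot 4
731: h=1, probe 1,2 → slot 2
412: h=1, probe 1,2,5 → slot 5
Table: [14, 214, 731, -, 773, 412, -, -, -, -, -]

2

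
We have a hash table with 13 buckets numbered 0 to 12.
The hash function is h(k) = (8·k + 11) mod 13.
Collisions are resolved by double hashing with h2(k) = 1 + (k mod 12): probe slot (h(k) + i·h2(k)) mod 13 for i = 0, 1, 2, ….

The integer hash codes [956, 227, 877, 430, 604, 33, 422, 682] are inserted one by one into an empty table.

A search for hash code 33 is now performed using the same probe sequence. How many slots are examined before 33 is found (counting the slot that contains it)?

Insert 956: h=2, slot 2 empty → index 2.
Insert 227: h=7, slot 7 empty → index 7.
Insert 877: h=7, h2=2, slot 7 occupied → index 9.
Insert 430: h=6, slot 6 empty → index 6.
Insert 604: h=7, h2=5, slot 7 occupied → index 12.
Insert 33: h=2, h2=10, slots 2,12,9,6 occupied → index 3.
Insert 422: h=7, h2=3, slot 7 occupied → index 10.
Insert 682: h=7, h2=11, slot 7 occupied → index 5.
Table: [-, -, 956, 33, -, 682, 430, 227, -, 877, 422, -, 604]
Lookup 33: h=2, h2=10, probe 2,12,9,6,3 → found at 3.

5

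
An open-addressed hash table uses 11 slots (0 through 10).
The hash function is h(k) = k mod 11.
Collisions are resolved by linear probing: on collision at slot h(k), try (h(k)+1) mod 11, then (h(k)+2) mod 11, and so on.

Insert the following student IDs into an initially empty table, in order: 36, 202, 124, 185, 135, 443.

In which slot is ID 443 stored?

36: h=3 -> slot 3
202: h=4 -> slot 4
124: h=3, probe 3,4,5 -> slot 5
185: h=9 -> slot 9
135: h=3, probe 3,4,5,6 -> slot 6
443: h=3, probe 3,4,5,6,7 -> slot 7
Table: [—, —, —, 36, 202, 124, 135, 443, —, 185, —]

7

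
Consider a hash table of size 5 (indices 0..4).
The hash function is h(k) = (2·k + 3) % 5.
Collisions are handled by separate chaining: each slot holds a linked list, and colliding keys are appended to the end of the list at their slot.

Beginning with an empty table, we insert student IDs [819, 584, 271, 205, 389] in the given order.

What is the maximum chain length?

3

819 -> bucket 1
584 -> bucket 1 (collision)
271 -> bucket 0
205 -> bucket 3
389 -> bucket 1 (collision)
Final buckets:
0: 271
1: 819 -> 584 -> 389
2: —
3: 205
4: —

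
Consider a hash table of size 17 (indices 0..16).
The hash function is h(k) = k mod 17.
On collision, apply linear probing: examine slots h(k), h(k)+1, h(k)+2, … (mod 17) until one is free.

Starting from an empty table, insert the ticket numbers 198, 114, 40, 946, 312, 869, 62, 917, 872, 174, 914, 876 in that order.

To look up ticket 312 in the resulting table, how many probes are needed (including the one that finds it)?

2

198: h=11 -> slot 11
114: h=12 -> slot 12
40: h=6 -> slot 6
946: h=11, probe 11,12,13 -> slot 13
312: h=6, probe 6,7 -> slot 7
869: h=2 -> slot 2
62: h=11, probe 11,12,13,14 -> slot 14
917: h=16 -> slot 16
872: h=5 -> slot 5
174: h=4 -> slot 4
914: h=13, probe 13,14,15 -> slot 15
876: h=9 -> slot 9
Table: [_, _, 869, _, 174, 872, 40, 312, _, 876, _, 198, 114, 946, 62, 914, 917]
Lookup 312: h=6, probe 6,7 → found at 7.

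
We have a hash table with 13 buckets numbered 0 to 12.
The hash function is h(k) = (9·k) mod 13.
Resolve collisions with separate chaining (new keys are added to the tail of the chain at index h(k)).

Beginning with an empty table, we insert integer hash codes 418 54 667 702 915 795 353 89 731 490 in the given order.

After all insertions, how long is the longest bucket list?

Insert 418: h=5, bucket 5 empty -> new chain.
Insert 54: h=5, bucket 5 nonempty -> append to chain.
Insert 667: h=10, bucket 10 empty -> new chain.
Insert 702: h=0, bucket 0 empty -> new chain.
Insert 915: h=6, bucket 6 empty -> new chain.
Insert 795: h=5, bucket 5 nonempty -> append to chain.
Insert 353: h=5, bucket 5 nonempty -> append to chain.
Insert 89: h=8, bucket 8 empty -> new chain.
Insert 731: h=1, bucket 1 empty -> new chain.
Insert 490: h=3, bucket 3 empty -> new chain.
Final buckets:
0: 702
1: 731
2: —
3: 490
4: —
5: 418 -> 54 -> 795 -> 353
6: 915
7: —
8: 89
9: —
10: 667
11: —
12: —

4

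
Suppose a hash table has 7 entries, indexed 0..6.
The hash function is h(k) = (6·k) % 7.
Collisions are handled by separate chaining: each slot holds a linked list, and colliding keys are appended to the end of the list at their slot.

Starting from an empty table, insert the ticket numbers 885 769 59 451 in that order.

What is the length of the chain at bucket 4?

885 → bucket 4
769 → bucket 1
59 → bucket 4 (collision)
451 → bucket 4 (collision)
Final buckets:
0: _
1: 769
2: _
3: _
4: 885 -> 59 -> 451
5: _
6: _

3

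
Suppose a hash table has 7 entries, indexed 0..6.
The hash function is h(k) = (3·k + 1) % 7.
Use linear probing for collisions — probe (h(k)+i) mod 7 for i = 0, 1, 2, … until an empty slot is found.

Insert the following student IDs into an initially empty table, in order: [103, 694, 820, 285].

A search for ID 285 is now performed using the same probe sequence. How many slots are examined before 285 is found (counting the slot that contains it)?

Insert 103: h=2, slot 2 empty -> index 2.
Insert 694: h=4, slot 4 empty -> index 4.
Insert 820: h=4, slot 4 occupied -> index 5.
Insert 285: h=2, slot 2 occupied -> index 3.
Table: [_, _, 103, 285, 694, 820, _]
Lookup 285: h=2, probe 2,3 → found at 3.

2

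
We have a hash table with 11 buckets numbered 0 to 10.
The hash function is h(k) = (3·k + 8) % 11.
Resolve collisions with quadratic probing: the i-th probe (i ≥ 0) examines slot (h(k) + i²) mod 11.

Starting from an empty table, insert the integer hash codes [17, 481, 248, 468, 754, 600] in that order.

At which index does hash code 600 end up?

17: h=4 → slot 4
481: h=10 → slot 10
248: h=4, probe 4,5 → slot 5
468: h=4, probe 4,5,8 → slot 8
754: h=4, probe 4,5,8,2 → slot 2
600: h=4, probe 4,5,8,2,9 → slot 9
Table: [—, —, 754, —, 17, 248, —, —, 468, 600, 481]

9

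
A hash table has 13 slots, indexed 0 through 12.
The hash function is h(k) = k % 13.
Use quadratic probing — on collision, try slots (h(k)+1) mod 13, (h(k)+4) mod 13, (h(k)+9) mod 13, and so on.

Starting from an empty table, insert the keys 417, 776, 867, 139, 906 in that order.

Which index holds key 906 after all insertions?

5

417: h=1 -> slot 1
776: h=9 -> slot 9
867: h=9, probe 9,10 -> slot 10
139: h=9, probe 9,10,0 -> slot 0
906: h=9, probe 9,10,0,5 -> slot 5
Table: [139, 417, -, -, -, 906, -, -, -, 776, 867, -, -]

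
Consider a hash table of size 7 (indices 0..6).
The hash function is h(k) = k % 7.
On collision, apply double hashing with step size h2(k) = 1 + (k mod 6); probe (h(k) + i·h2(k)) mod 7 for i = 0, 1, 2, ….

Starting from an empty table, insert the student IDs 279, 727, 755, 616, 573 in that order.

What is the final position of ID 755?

279: h=6 => slot 6
727: h=6, h2=2, probe 6,1 => slot 1
755: h=6, h2=6, probe 6,5 => slot 5
616: h=0 => slot 0
573: h=6, h2=4, probe 6,3 => slot 3
Table: [616, 727, ., 573, ., 755, 279]

5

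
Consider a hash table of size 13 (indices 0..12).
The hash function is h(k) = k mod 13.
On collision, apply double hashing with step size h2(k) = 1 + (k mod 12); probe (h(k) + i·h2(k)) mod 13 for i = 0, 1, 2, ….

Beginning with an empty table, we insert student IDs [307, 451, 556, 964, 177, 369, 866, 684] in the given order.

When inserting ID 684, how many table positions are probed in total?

Insert 307: h=8, slot 8 empty → index 8.
Insert 451: h=9, slot 9 empty → index 9.
Insert 556: h=10, slot 10 empty → index 10.
Insert 964: h=2, slot 2 empty → index 2.
Insert 177: h=8, h2=10, slot 8 occupied → index 5.
Insert 369: h=5, h2=10, slots 5,2 occupied → index 12.
Insert 866: h=8, h2=3, slot 8 occupied → index 11.
Insert 684: h=8, h2=1, slots 8,9,10,11,12 occupied → index 0.
Table: [684, -, 964, -, -, 177, -, -, 307, 451, 556, 866, 369]

6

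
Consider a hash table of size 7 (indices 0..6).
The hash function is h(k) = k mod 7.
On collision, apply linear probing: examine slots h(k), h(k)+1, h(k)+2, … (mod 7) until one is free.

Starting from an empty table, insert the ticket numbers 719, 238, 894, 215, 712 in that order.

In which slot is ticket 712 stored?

2

719: h=5 -> slot 5
238: h=0 -> slot 0
894: h=5, probe 5,6 -> slot 6
215: h=5, probe 5,6,0,1 -> slot 1
712: h=5, probe 5,6,0,1,2 -> slot 2
Table: [238, 215, 712, ∅, ∅, 719, 894]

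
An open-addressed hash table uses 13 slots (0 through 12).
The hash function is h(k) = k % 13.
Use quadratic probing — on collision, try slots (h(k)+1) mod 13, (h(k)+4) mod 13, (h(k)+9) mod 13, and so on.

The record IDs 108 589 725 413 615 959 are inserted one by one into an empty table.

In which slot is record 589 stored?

5

108: h=4 -> slot 4
589: h=4, probe 4,5 -> slot 5
725: h=10 -> slot 10
413: h=10, probe 10,11 -> slot 11
615: h=4, probe 4,5,8 -> slot 8
959: h=10, probe 10,11,1 -> slot 1
Table: [∅, 959, ∅, ∅, 108, 589, ∅, ∅, 615, ∅, 725, 413, ∅]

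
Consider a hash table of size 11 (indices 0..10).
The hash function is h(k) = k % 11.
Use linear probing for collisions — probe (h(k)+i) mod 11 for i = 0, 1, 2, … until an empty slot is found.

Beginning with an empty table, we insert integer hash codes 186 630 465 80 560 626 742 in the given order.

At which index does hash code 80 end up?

5

186: h=10 => slot 10
630: h=3 => slot 3
465: h=3, probe 3,4 => slot 4
80: h=3, probe 3,4,5 => slot 5
560: h=10, probe 10,0 => slot 0
626: h=10, probe 10,0,1 => slot 1
742: h=5, probe 5,6 => slot 6
Table: [560, 626, ., 630, 465, 80, 742, ., ., ., 186]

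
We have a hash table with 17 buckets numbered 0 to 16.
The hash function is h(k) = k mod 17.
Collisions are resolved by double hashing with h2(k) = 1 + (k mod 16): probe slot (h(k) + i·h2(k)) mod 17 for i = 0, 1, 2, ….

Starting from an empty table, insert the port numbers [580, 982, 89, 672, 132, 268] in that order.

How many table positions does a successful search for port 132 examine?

580 hashes to 2; slot 2 is free => place at 2.
982 hashes to 13; slot 13 is free => place at 13.
89 hashes to 4; slot 4 is free => place at 4.
672 hashes to 9; slot 9 is free => place at 9.
132 hashes to 13, h2=5; 13 taken => place at 1.
268 hashes to 13, h2=13; 13,9 taken => place at 5.
Table: [., 132, 580, ., 89, 268, ., ., ., 672, ., ., ., 982, ., ., .]
Lookup 132: h=13, h2=5, probe 13,1 → found at 1.

2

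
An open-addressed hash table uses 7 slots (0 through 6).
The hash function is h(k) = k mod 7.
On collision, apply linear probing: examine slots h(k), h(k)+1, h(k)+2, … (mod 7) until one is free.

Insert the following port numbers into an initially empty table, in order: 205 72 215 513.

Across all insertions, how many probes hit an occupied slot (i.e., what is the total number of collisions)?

Insert 205: h=2, slot 2 empty -> index 2.
Insert 72: h=2, slot 2 occupied -> index 3.
Insert 215: h=5, slot 5 empty -> index 5.
Insert 513: h=2, slots 2,3 occupied -> index 4.
Table: [_, _, 205, 72, 513, 215, _]

3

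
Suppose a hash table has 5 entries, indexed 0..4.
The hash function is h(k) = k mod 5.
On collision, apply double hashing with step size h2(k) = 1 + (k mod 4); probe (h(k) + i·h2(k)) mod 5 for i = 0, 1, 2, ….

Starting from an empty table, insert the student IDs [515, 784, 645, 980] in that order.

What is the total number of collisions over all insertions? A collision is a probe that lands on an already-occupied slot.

2

Insert 515: h=0, slot 0 empty => index 0.
Insert 784: h=4, slot 4 empty => index 4.
Insert 645: h=0, h2=2, slot 0 occupied => index 2.
Insert 980: h=0, h2=1, slot 0 occupied => index 1.
Table: [515, 980, 645, —, 784]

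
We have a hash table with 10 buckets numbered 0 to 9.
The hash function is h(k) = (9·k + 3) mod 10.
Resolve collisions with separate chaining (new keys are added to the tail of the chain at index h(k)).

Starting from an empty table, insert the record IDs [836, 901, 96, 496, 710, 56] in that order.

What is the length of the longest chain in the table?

4

Insert 836: h=7, bucket 7 empty → new chain.
Insert 901: h=2, bucket 2 empty → new chain.
Insert 96: h=7, bucket 7 nonempty → append to chain.
Insert 496: h=7, bucket 7 nonempty → append to chain.
Insert 710: h=3, bucket 3 empty → new chain.
Insert 56: h=7, bucket 7 nonempty → append to chain.
Final buckets:
0: _
1: _
2: 901
3: 710
4: _
5: _
6: _
7: 836 -> 96 -> 496 -> 56
8: _
9: _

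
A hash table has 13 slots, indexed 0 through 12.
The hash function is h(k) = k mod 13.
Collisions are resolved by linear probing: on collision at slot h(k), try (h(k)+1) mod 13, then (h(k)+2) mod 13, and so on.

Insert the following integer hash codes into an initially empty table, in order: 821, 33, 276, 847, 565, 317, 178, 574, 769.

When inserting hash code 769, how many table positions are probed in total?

9

821: h=2 => slot 2
33: h=7 => slot 7
276: h=3 => slot 3
847: h=2, probe 2,3,4 => slot 4
565: h=6 => slot 6
317: h=5 => slot 5
178: h=9 => slot 9
574: h=2, probe 2,3,4,5,6,7,8 => slot 8
769: h=2, probe 2,3,4,5,6,7,8,9,10 => slot 10
Table: [., ., 821, 276, 847, 317, 565, 33, 574, 178, 769, ., .]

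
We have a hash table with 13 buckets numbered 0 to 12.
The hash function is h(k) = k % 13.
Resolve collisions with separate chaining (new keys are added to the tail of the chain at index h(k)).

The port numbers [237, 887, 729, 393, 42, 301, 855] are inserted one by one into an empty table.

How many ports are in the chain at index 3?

4

Insert 237: h=3, bucket 3 empty → new chain.
Insert 887: h=3, bucket 3 nonempty → append to chain.
Insert 729: h=1, bucket 1 empty → new chain.
Insert 393: h=3, bucket 3 nonempty → append to chain.
Insert 42: h=3, bucket 3 nonempty → append to chain.
Insert 301: h=2, bucket 2 empty → new chain.
Insert 855: h=10, bucket 10 empty → new chain.
Final buckets:
0: —
1: 729
2: 301
3: 237 -> 887 -> 393 -> 42
4: —
5: —
6: —
7: —
8: —
9: —
10: 855
11: —
12: —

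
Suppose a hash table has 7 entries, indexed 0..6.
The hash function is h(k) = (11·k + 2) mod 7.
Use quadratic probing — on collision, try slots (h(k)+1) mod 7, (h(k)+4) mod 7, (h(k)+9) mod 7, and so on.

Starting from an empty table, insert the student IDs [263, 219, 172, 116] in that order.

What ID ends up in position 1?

116

263: h=4 => slot 4
219: h=3 => slot 3
172: h=4, probe 4,5 => slot 5
116: h=4, probe 4,5,1 => slot 1
Table: [_, 116, _, 219, 263, 172, _]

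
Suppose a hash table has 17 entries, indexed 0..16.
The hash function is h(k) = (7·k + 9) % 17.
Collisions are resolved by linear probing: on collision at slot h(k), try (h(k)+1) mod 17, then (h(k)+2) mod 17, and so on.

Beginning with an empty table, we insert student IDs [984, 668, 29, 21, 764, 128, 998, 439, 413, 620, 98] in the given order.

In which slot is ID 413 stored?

11

984 hashes to 12; slot 12 is free => place at 12.
668 hashes to 10; slot 10 is free => place at 10.
29 hashes to 8; slot 8 is free => place at 8.
21 hashes to 3; slot 3 is free => place at 3.
764 hashes to 2; slot 2 is free => place at 2.
128 hashes to 4; slot 4 is free => place at 4.
998 hashes to 8; 8 taken => place at 9.
439 hashes to 5; slot 5 is free => place at 5.
413 hashes to 10; 10 taken => place at 11.
620 hashes to 14; slot 14 is free => place at 14.
98 hashes to 15; slot 15 is free => place at 15.
Table: [—, —, 764, 21, 128, 439, —, —, 29, 998, 668, 413, 984, —, 620, 98, —]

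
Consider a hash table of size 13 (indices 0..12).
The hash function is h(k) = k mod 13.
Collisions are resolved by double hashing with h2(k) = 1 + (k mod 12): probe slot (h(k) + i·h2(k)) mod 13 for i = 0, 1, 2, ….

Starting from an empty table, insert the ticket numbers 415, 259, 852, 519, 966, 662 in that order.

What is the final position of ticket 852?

8

415: h=12 => slot 12
259: h=12, h2=8, probe 12,7 => slot 7
852: h=7, h2=1, probe 7,8 => slot 8
519: h=12, h2=4, probe 12,3 => slot 3
966: h=4 => slot 4
662: h=12, h2=3, probe 12,2 => slot 2
Table: [—, —, 662, 519, 966, —, —, 259, 852, —, —, —, 415]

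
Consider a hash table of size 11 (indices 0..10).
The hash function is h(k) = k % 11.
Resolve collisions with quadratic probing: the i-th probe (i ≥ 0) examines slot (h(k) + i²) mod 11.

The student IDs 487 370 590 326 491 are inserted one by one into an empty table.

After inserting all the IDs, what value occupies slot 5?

491

487: h=3 -> slot 3
370: h=7 -> slot 7
590: h=7, probe 7,8 -> slot 8
326: h=7, probe 7,8,0 -> slot 0
491: h=7, probe 7,8,0,5 -> slot 5
Table: [326, _, _, 487, _, 491, _, 370, 590, _, _]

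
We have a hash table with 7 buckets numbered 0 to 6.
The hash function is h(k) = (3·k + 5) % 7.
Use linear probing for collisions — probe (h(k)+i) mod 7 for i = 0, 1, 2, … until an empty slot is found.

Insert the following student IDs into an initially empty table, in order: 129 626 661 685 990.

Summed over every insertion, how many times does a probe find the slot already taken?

8

129: h=0 → slot 0
626: h=0, probe 0,1 → slot 1
661: h=0, probe 0,1,2 → slot 2
685: h=2, probe 2,3 → slot 3
990: h=0, probe 0,1,2,3,4 → slot 4
Table: [129, 626, 661, 685, 990, -, -]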